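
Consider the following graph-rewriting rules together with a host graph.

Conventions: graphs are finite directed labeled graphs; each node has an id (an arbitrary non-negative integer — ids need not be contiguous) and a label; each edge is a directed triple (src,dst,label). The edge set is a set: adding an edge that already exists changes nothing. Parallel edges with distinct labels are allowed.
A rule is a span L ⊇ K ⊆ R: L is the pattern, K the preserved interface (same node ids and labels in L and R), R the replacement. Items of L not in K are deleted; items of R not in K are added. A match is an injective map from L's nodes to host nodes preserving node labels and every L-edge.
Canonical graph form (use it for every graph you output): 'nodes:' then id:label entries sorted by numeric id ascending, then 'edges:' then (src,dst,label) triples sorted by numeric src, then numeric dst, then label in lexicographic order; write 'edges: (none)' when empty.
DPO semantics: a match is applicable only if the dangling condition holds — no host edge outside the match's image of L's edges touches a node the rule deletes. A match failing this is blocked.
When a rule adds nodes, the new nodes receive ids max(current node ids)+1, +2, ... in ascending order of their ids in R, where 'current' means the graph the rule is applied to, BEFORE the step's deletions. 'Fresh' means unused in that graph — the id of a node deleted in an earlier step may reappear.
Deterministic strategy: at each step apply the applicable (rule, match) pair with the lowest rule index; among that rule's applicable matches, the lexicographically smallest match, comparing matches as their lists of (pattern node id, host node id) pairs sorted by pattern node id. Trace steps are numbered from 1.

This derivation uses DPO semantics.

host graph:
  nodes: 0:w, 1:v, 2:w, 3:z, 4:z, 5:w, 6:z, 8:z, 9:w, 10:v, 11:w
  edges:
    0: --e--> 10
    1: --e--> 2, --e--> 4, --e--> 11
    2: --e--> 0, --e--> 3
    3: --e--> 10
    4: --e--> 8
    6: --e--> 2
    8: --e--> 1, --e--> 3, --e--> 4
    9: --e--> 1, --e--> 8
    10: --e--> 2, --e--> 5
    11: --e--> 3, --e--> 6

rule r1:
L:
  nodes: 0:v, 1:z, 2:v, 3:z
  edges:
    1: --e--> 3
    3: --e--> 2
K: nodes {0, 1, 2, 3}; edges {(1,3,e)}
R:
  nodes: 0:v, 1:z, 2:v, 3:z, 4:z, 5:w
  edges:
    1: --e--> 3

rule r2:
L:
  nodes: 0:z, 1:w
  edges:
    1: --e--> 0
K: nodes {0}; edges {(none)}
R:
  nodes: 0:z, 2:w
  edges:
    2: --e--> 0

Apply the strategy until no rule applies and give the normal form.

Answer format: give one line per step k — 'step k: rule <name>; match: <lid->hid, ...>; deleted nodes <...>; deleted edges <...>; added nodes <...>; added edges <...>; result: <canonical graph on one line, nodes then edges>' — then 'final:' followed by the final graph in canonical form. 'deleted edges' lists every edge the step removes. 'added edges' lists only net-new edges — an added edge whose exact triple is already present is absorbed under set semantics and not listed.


step 1: rule r1; match: 0->1, 1->8, 2->10, 3->3; deleted nodes (none); deleted edges (3,10,e); added nodes 12, 13; added edges (none); result: nodes: 0:w, 1:v, 2:w, 3:z, 4:z, 5:w, 6:z, 8:z, 9:w, 10:v, 11:w, 12:z, 13:w edges: (0,10,e); (1,2,e); (1,4,e); (1,11,e); (2,0,e); (2,3,e); (4,8,e); (6,2,e); (8,1,e); (8,3,e); (8,4,e); (9,1,e); (9,8,e); (10,2,e); (10,5,e); (11,3,e); (11,6,e)
step 2: rule r1; match: 0->10, 1->4, 2->1, 3->8; deleted nodes (none); deleted edges (8,1,e); added nodes 14, 15; added edges (none); result: nodes: 0:w, 1:v, 2:w, 3:z, 4:z, 5:w, 6:z, 8:z, 9:w, 10:v, 11:w, 12:z, 13:w, 14:z, 15:w edges: (0,10,e); (1,2,e); (1,4,e); (1,11,e); (2,0,e); (2,3,e); (4,8,e); (6,2,e); (8,3,e); (8,4,e); (9,1,e); (9,8,e); (10,2,e); (10,5,e); (11,3,e); (11,6,e)
final:
nodes: 0:w, 1:v, 2:w, 3:z, 4:z, 5:w, 6:z, 8:z, 9:w, 10:v, 11:w, 12:z, 13:w, 14:z, 15:w
edges: (0,10,e); (1,2,e); (1,4,e); (1,11,e); (2,0,e); (2,3,e); (4,8,e); (6,2,e); (8,3,e); (8,4,e); (9,1,e); (9,8,e); (10,2,e); (10,5,e); (11,3,e); (11,6,e)


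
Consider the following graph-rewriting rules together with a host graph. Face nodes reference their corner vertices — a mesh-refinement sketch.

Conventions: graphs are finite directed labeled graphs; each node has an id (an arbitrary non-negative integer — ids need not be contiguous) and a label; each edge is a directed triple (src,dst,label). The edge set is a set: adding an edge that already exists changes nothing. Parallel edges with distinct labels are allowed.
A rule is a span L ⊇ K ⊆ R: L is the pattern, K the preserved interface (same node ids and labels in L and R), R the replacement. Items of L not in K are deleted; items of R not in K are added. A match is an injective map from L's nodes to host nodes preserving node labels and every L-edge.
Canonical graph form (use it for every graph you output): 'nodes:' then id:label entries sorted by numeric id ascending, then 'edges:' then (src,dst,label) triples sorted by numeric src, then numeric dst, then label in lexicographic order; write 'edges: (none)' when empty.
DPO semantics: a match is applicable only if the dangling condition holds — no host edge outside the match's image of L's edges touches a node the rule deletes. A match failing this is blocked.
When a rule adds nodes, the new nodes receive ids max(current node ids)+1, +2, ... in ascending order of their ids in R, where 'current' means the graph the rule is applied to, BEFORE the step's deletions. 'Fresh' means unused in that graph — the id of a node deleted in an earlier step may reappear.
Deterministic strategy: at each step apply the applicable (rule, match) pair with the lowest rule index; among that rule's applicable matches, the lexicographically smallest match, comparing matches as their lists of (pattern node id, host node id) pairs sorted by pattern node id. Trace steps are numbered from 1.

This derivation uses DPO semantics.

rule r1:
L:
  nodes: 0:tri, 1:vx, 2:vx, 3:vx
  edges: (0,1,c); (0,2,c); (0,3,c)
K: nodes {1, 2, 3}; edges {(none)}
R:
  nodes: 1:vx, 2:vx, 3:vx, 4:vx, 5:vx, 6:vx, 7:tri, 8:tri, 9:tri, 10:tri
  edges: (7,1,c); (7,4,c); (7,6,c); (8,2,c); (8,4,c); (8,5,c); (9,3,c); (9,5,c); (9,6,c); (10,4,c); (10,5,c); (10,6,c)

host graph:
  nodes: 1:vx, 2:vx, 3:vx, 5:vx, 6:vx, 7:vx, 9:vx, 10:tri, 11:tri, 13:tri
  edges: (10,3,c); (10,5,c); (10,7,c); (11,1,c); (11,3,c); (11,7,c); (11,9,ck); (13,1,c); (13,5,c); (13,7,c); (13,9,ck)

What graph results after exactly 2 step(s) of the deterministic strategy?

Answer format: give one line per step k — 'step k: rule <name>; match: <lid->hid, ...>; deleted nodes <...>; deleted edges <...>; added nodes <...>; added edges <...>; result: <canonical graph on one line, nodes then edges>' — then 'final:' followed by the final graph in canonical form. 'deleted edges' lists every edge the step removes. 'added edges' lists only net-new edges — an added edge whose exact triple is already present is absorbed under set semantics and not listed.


step 1: rule r1; match: 0->10, 1->3, 2->5, 3->7; deleted nodes 10; deleted edges (10,3,c); (10,5,c); (10,7,c); added nodes 14, 15, 16, 17, 18, 19, 20; added edges (17,3,c); (17,14,c); (17,16,c); (18,5,c); (18,14,c); (18,15,c); (19,7,c); (19,15,c); (19,16,c); (20,14,c); (20,15,c); (20,16,c); result: nodes: 1:vx, 2:vx, 3:vx, 5:vx, 6:vx, 7:vx, 9:vx, 11:tri, 13:tri, 14:vx, 15:vx, 16:vx, 17:tri, 18:tri, 19:tri, 20:tri edges: (11,1,c); (11,3,c); (11,7,c); (11,9,ck); (13,1,c); (13,5,c); (13,7,c); (13,9,ck); (17,3,c); (17,14,c); (17,16,c); (18,5,c); (18,14,c); (18,15,c); (19,7,c); (19,15,c); (19,16,c); (20,14,c); (20,15,c); (20,16,c)
step 2: rule r1; match: 0->17, 1->3, 2->14, 3->16; deleted nodes 17; deleted edges (17,3,c); (17,14,c); (17,16,c); added nodes 21, 22, 23, 24, 25, 26, 27; added edges (24,3,c); (24,21,c); (24,23,c); (25,14,c); (25,21,c); (25,22,c); (26,16,c); (26,22,c); (26,23,c); (27,21,c); (27,22,c); (27,23,c); result: nodes: 1:vx, 2:vx, 3:vx, 5:vx, 6:vx, 7:vx, 9:vx, 11:tri, 13:tri, 14:vx, 15:vx, 16:vx, 18:tri, 19:tri, 20:tri, 21:vx, 22:vx, 23:vx, 24:tri, 25:tri, 26:tri, 27:tri edges: (11,1,c); (11,3,c); (11,7,c); (11,9,ck); (13,1,c); (13,5,c); (13,7,c); (13,9,ck); (18,5,c); (18,14,c); (18,15,c); (19,7,c); (19,15,c); (19,16,c); (20,14,c); (20,15,c); (20,16,c); (24,3,c); (24,21,c); (24,23,c); (25,14,c); (25,21,c); (25,22,c); (26,16,c); (26,22,c); (26,23,c); (27,21,c); (27,22,c); (27,23,c)
final:
nodes: 1:vx, 2:vx, 3:vx, 5:vx, 6:vx, 7:vx, 9:vx, 11:tri, 13:tri, 14:vx, 15:vx, 16:vx, 18:tri, 19:tri, 20:tri, 21:vx, 22:vx, 23:vx, 24:tri, 25:tri, 26:tri, 27:tri
edges: (11,1,c); (11,3,c); (11,7,c); (11,9,ck); (13,1,c); (13,5,c); (13,7,c); (13,9,ck); (18,5,c); (18,14,c); (18,15,c); (19,7,c); (19,15,c); (19,16,c); (20,14,c); (20,15,c); (20,16,c); (24,3,c); (24,21,c); (24,23,c); (25,14,c); (25,21,c); (25,22,c); (26,16,c); (26,22,c); (26,23,c); (27,21,c); (27,22,c); (27,23,c)


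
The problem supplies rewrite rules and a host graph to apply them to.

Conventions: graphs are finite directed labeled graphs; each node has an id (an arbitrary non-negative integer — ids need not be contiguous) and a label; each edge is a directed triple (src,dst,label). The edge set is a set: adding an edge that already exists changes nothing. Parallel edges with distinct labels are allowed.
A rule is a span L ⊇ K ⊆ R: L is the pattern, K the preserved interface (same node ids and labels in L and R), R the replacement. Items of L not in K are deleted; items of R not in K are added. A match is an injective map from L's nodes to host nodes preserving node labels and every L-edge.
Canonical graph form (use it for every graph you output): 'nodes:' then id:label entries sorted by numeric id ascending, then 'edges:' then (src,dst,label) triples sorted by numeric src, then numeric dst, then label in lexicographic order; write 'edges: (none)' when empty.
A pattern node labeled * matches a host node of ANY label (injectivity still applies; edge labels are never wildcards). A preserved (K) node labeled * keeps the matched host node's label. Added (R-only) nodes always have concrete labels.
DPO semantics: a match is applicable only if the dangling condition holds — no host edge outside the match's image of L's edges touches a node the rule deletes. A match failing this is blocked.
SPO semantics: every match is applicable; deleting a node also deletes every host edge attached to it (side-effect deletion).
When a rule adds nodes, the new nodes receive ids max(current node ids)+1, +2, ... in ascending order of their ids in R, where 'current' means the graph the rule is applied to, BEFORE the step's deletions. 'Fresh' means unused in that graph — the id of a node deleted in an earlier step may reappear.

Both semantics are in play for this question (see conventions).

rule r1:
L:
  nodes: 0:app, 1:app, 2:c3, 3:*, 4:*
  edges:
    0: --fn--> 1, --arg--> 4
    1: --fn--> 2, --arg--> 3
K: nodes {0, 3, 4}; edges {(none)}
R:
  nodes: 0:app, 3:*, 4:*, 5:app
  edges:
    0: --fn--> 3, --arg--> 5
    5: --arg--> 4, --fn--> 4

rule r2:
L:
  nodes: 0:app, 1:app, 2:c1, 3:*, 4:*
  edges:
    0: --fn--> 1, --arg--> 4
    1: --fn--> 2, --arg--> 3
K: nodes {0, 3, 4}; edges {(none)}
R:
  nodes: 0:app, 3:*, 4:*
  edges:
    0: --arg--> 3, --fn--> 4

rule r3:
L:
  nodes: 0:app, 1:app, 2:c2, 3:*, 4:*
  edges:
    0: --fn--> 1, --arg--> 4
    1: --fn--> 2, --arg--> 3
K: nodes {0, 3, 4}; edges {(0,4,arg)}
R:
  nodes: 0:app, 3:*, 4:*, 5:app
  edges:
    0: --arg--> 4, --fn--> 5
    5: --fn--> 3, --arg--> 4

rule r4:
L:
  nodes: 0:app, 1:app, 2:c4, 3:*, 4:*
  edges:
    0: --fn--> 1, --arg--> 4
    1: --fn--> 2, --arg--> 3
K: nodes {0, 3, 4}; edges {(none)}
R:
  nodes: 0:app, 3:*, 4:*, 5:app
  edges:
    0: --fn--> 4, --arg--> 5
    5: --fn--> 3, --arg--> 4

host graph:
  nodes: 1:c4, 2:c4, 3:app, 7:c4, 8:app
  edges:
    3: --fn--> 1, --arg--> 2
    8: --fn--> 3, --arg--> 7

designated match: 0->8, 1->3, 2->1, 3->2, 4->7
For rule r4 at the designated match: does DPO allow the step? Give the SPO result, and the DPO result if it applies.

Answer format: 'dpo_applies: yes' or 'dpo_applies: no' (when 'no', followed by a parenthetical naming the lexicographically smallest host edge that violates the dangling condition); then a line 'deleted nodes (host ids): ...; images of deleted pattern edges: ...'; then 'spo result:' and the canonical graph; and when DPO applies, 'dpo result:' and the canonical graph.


dpo_applies: yes
deleted nodes (host ids): 1, 3; images of deleted pattern edges: (3,1,fn); (3,2,arg); (8,3,fn); (8,7,arg)
spo result:
nodes: 2:c4, 7:c4, 8:app, 9:app
edges: (8,7,fn); (8,9,arg); (9,2,fn); (9,7,arg)
dpo result:
nodes: 2:c4, 7:c4, 8:app, 9:app
edges: (8,7,fn); (8,9,arg); (9,2,fn); (9,7,arg)


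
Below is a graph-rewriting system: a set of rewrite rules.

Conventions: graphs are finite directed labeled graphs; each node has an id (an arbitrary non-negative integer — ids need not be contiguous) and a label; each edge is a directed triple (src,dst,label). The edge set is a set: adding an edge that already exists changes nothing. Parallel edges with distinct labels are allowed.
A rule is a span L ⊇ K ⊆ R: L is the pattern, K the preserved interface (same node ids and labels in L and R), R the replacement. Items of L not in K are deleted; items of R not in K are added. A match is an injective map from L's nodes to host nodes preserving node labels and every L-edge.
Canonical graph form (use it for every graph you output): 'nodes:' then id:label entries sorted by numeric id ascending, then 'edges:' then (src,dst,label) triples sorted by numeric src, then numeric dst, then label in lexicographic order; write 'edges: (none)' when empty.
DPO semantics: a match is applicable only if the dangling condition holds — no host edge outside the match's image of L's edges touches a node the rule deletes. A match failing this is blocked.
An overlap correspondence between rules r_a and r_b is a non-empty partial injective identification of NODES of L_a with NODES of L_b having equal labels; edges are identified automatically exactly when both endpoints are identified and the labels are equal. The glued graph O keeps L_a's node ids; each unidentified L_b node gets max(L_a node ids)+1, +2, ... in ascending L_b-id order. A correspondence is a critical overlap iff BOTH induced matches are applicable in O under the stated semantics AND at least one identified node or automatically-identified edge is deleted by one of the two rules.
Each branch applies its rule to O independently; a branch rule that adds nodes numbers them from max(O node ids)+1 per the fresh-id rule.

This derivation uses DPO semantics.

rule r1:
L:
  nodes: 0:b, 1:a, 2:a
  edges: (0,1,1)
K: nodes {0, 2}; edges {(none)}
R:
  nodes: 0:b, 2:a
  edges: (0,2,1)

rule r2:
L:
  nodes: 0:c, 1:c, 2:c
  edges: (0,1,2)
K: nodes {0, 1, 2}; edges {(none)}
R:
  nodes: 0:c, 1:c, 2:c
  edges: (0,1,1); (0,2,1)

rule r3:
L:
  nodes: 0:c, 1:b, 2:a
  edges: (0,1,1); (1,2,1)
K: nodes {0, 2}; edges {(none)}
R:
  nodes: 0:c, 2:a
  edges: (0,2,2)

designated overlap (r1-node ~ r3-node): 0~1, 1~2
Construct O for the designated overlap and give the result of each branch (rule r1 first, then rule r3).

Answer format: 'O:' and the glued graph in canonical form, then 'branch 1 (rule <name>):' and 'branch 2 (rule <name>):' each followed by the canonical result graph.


O:
nodes: 0:b, 1:a, 2:a, 3:c
edges: (0,1,1); (3,0,1)
branch 1 (rule r1):
nodes: 0:b, 2:a, 3:c
edges: (0,2,1); (3,0,1)
branch 2 (rule r3):
nodes: 1:a, 2:a, 3:c
edges: (3,1,2)


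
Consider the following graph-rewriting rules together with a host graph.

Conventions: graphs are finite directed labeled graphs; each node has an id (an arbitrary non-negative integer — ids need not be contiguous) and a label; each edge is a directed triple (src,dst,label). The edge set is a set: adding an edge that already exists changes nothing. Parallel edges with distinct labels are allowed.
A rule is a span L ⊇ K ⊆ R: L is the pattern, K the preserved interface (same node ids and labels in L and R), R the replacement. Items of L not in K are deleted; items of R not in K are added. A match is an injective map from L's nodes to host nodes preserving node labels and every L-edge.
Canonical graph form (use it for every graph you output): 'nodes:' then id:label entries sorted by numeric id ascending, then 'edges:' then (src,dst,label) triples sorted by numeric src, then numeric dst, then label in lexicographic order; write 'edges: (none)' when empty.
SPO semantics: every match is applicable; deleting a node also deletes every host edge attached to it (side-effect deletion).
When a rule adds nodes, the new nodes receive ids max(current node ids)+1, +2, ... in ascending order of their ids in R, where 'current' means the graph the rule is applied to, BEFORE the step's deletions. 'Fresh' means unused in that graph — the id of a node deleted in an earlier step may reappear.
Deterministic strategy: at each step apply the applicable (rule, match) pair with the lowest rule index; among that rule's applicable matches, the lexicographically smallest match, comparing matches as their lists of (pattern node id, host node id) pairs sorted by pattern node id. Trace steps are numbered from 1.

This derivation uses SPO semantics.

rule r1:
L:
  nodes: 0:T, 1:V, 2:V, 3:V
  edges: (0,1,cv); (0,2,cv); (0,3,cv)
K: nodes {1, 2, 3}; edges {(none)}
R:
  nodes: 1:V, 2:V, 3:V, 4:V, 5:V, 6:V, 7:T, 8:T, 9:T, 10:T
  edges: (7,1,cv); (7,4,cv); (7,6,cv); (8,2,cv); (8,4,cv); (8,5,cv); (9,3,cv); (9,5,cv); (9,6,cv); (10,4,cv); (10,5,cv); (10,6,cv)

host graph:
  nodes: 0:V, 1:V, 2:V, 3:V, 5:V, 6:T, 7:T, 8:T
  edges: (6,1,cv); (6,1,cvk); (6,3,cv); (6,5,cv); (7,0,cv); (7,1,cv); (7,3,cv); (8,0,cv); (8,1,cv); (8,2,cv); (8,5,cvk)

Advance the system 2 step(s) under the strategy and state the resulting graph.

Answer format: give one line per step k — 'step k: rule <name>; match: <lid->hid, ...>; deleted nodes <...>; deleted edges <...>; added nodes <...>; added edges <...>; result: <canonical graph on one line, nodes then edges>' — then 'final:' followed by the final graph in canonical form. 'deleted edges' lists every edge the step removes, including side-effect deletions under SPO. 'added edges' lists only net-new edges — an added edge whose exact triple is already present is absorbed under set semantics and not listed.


step 1: rule r1; match: 0->6, 1->1, 2->3, 3->5; deleted nodes 6; deleted edges (6,1,cv); (6,1,cvk); (6,3,cv); (6,5,cv); added nodes 9, 10, 11, 12, 13, 14, 15; added edges (12,1,cv); (12,9,cv); (12,11,cv); (13,3,cv); (13,9,cv); (13,10,cv); (14,5,cv); (14,10,cv); (14,11,cv); (15,9,cv); (15,10,cv); (15,11,cv); result: nodes: 0:V, 1:V, 2:V, 3:V, 5:V, 7:T, 8:T, 9:V, 10:V, 11:V, 12:T, 13:T, 14:T, 15:T edges: (7,0,cv); (7,1,cv); (7,3,cv); (8,0,cv); (8,1,cv); (8,2,cv); (8,5,cvk); (12,1,cv); (12,9,cv); (12,11,cv); (13,3,cv); (13,9,cv); (13,10,cv); (14,5,cv); (14,10,cv); (14,11,cv); (15,9,cv); (15,10,cv); (15,11,cv)
step 2: rule r1; match: 0->7, 1->0, 2->1, 3->3; deleted nodes 7; deleted edges (7,0,cv); (7,1,cv); (7,3,cv); added nodes 16, 17, 18, 19, 20, 21, 22; added edges (19,0,cv); (19,16,cv); (19,18,cv); (20,1,cv); (20,16,cv); (20,17,cv); (21,3,cv); (21,17,cv); (21,18,cv); (22,16,cv); (22,17,cv); (22,18,cv); result: nodes: 0:V, 1:V, 2:V, 3:V, 5:V, 8:T, 9:V, 10:V, 11:V, 12:T, 13:T, 14:T, 15:T, 16:V, 17:V, 18:V, 19:T, 20:T, 21:T, 22:T edges: (8,0,cv); (8,1,cv); (8,2,cv); (8,5,cvk); (12,1,cv); (12,9,cv); (12,11,cv); (13,3,cv); (13,9,cv); (13,10,cv); (14,5,cv); (14,10,cv); (14,11,cv); (15,9,cv); (15,10,cv); (15,11,cv); (19,0,cv); (19,16,cv); (19,18,cv); (20,1,cv); (20,16,cv); (20,17,cv); (21,3,cv); (21,17,cv); (21,18,cv); (22,16,cv); (22,17,cv); (22,18,cv)
final:
nodes: 0:V, 1:V, 2:V, 3:V, 5:V, 8:T, 9:V, 10:V, 11:V, 12:T, 13:T, 14:T, 15:T, 16:V, 17:V, 18:V, 19:T, 20:T, 21:T, 22:T
edges: (8,0,cv); (8,1,cv); (8,2,cv); (8,5,cvk); (12,1,cv); (12,9,cv); (12,11,cv); (13,3,cv); (13,9,cv); (13,10,cv); (14,5,cv); (14,10,cv); (14,11,cv); (15,9,cv); (15,10,cv); (15,11,cv); (19,0,cv); (19,16,cv); (19,18,cv); (20,1,cv); (20,16,cv); (20,17,cv); (21,3,cv); (21,17,cv); (21,18,cv); (22,16,cv); (22,17,cv); (22,18,cv)


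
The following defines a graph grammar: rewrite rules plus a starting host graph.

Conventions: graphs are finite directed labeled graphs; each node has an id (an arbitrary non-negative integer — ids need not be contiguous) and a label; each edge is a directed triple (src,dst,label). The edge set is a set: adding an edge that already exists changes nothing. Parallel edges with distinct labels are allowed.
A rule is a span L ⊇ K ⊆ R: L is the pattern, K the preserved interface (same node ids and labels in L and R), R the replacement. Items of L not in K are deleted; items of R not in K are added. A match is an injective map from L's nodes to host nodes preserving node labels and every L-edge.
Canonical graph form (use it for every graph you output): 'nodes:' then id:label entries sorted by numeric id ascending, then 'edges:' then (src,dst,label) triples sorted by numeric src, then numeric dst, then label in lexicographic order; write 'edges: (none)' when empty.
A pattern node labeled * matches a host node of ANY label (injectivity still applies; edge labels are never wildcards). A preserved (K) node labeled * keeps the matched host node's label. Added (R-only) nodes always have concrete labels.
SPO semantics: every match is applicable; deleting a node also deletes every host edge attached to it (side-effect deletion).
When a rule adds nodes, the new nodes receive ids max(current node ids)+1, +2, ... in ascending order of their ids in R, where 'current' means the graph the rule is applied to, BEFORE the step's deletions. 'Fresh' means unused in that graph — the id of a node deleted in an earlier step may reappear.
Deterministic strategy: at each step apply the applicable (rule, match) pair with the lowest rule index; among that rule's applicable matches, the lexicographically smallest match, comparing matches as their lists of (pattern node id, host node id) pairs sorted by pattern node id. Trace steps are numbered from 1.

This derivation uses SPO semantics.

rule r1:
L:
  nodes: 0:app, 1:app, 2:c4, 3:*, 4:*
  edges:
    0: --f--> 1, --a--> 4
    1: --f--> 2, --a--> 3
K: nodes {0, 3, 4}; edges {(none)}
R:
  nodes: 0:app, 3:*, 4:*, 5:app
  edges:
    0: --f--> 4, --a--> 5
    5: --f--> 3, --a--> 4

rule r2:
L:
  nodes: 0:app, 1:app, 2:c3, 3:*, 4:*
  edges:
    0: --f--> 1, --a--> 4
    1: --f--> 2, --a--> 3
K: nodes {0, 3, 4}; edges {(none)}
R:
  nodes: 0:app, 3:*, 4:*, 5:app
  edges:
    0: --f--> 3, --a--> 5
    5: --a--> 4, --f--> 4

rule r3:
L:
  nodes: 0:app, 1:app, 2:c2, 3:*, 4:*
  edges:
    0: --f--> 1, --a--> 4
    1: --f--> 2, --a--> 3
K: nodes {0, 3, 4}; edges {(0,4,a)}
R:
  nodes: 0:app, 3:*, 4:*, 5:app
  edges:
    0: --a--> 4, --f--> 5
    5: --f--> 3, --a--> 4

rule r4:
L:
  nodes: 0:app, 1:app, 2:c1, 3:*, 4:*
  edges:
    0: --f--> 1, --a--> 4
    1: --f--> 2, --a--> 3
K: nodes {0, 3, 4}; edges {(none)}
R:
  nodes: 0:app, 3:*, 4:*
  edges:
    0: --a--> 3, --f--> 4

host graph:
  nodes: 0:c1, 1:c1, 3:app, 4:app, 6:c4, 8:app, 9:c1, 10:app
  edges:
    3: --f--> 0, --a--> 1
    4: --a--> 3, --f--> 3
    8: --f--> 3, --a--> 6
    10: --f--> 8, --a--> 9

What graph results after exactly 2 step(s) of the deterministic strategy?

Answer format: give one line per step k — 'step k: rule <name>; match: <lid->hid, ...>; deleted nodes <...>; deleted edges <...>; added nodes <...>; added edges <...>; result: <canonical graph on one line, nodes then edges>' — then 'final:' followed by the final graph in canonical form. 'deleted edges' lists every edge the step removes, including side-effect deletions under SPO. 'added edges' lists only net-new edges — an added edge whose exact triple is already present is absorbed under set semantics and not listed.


step 1: rule r4; match: 0->8, 1->3, 2->0, 3->1, 4->6; deleted nodes 0, 3; deleted edges (3,0,f); (3,1,a); (4,3,a); (4,3,f); (8,3,f); (8,6,a); added nodes (none); added edges (8,1,a); (8,6,f); result: nodes: 1:c1, 4:app, 6:c4, 8:app, 9:c1, 10:app edges: (8,1,a); (8,6,f); (10,8,f); (10,9,a)
step 2: rule r1; match: 0->10, 1->8, 2->6, 3->1, 4->9; deleted nodes 6, 8; deleted edges (8,1,a); (8,6,f); (10,8,f); (10,9,a); added nodes 11; added edges (10,9,f); (10,11,a); (11,1,f); (11,9,a); result: nodes: 1:c1, 4:app, 9:c1, 10:app, 11:app edges: (10,9,f); (10,11,a); (11,1,f); (11,9,a)
final:
nodes: 1:c1, 4:app, 9:c1, 10:app, 11:app
edges: (10,9,f); (10,11,a); (11,1,f); (11,9,a)


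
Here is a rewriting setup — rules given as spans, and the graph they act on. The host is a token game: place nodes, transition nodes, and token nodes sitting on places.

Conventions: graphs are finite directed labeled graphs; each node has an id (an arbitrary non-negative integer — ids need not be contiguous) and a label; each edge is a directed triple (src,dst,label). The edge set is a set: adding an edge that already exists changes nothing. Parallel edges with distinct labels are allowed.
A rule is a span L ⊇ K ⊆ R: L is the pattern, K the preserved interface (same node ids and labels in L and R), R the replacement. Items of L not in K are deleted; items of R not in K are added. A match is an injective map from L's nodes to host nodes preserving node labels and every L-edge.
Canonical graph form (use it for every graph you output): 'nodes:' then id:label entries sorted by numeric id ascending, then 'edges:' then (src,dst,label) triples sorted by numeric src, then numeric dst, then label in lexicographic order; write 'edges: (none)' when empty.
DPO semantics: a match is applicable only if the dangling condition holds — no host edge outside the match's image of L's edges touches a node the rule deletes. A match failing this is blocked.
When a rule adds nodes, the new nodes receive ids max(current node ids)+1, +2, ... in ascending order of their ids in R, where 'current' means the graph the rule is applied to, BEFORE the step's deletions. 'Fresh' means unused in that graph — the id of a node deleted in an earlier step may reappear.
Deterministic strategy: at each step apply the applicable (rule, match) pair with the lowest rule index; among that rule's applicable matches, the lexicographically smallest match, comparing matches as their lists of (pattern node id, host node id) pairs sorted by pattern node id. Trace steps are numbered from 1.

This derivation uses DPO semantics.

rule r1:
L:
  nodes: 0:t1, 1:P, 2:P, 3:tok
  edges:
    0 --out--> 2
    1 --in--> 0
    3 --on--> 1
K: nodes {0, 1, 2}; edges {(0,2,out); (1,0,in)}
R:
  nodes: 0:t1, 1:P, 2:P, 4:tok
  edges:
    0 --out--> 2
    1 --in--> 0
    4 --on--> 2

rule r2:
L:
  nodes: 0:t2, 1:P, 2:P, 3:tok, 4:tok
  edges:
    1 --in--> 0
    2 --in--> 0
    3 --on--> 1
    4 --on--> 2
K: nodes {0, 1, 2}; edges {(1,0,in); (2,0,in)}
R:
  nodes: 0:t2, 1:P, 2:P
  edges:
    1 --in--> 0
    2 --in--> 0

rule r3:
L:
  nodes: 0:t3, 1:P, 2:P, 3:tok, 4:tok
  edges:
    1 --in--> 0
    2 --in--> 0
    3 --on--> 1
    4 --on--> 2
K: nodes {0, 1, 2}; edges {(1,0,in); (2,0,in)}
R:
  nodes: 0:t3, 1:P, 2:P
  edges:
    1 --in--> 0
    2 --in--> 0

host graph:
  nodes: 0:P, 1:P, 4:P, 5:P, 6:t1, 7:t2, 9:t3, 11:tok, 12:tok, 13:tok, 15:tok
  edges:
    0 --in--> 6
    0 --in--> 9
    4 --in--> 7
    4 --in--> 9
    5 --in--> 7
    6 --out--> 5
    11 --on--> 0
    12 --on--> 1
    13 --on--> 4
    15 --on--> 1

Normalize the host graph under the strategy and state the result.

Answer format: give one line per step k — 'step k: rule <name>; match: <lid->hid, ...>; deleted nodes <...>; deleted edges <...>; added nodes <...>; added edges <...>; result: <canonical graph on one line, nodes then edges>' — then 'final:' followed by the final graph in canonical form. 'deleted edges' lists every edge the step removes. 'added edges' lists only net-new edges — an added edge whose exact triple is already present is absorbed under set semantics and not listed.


step 1: rule r1; match: 0->6, 1->0, 2->5, 3->11; deleted nodes 11; deleted edges (11,0,on); added nodes 16; added edges (16,5,on); result: nodes: 0:P, 1:P, 4:P, 5:P, 6:t1, 7:t2, 9:t3, 12:tok, 13:tok, 15:tok, 16:tok edges: (0,6,in); (0,9,in); (4,7,in); (4,9,in); (5,7,in); (6,5,out); (12,1,on); (13,4,on); (15,1,on); (16,5,on)
step 2: rule r2; match: 0->7, 1->4, 2->5, 3->13, 4->16; deleted nodes 13, 16; deleted edges (13,4,on); (16,5,on); added nodes (none); added edges (none); result: nodes: 0:P, 1:P, 4:P, 5:P, 6:t1, 7:t2, 9:t3, 12:tok, 15:tok edges: (0,6,in); (0,9,in); (4,7,in); (4,9,in); (5,7,in); (6,5,out); (12,1,on); (15,1,on)
final:
nodes: 0:P, 1:P, 4:P, 5:P, 6:t1, 7:t2, 9:t3, 12:tok, 15:tok
edges: (0,6,in); (0,9,in); (4,7,in); (4,9,in); (5,7,in); (6,5,out); (12,1,on); (15,1,on)


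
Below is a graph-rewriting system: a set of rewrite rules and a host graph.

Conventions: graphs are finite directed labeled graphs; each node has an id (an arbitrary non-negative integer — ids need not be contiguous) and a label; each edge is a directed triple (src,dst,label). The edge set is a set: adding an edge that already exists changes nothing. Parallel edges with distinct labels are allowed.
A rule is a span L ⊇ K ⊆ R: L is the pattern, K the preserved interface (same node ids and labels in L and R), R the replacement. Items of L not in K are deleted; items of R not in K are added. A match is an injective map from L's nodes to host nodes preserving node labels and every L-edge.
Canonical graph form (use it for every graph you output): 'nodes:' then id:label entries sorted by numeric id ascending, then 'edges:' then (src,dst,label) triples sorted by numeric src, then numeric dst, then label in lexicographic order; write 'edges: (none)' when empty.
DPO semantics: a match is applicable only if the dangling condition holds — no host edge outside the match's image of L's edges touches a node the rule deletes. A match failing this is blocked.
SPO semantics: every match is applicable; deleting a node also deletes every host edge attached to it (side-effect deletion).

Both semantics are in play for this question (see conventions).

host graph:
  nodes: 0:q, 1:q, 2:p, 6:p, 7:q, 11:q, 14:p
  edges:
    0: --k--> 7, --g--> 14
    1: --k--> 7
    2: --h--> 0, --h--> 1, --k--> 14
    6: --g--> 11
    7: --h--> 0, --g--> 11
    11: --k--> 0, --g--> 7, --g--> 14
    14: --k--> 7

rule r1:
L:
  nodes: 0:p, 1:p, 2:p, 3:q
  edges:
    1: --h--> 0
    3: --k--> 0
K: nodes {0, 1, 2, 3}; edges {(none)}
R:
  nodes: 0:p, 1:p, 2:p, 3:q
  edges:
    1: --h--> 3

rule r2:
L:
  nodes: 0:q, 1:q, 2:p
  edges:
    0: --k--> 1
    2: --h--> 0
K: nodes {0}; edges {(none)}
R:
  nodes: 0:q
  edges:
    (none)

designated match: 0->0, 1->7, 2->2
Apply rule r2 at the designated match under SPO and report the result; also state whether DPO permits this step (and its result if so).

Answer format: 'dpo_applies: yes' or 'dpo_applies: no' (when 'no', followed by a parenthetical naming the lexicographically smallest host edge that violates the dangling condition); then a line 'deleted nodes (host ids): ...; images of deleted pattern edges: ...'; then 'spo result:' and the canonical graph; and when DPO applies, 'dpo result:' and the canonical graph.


dpo_applies: no
(the rule deletes node 7, which keeps host edge (1,7,k) outside the match image — the dangling condition fails, DPO blocks; SPO proceeds and side-deletes such edges)
deleted nodes (host ids): 2, 7; images of deleted pattern edges: (0,7,k); (2,0,h)
spo result:
nodes: 0:q, 1:q, 6:p, 11:q, 14:p
edges: (0,14,g); (6,11,g); (11,0,k); (11,14,g)


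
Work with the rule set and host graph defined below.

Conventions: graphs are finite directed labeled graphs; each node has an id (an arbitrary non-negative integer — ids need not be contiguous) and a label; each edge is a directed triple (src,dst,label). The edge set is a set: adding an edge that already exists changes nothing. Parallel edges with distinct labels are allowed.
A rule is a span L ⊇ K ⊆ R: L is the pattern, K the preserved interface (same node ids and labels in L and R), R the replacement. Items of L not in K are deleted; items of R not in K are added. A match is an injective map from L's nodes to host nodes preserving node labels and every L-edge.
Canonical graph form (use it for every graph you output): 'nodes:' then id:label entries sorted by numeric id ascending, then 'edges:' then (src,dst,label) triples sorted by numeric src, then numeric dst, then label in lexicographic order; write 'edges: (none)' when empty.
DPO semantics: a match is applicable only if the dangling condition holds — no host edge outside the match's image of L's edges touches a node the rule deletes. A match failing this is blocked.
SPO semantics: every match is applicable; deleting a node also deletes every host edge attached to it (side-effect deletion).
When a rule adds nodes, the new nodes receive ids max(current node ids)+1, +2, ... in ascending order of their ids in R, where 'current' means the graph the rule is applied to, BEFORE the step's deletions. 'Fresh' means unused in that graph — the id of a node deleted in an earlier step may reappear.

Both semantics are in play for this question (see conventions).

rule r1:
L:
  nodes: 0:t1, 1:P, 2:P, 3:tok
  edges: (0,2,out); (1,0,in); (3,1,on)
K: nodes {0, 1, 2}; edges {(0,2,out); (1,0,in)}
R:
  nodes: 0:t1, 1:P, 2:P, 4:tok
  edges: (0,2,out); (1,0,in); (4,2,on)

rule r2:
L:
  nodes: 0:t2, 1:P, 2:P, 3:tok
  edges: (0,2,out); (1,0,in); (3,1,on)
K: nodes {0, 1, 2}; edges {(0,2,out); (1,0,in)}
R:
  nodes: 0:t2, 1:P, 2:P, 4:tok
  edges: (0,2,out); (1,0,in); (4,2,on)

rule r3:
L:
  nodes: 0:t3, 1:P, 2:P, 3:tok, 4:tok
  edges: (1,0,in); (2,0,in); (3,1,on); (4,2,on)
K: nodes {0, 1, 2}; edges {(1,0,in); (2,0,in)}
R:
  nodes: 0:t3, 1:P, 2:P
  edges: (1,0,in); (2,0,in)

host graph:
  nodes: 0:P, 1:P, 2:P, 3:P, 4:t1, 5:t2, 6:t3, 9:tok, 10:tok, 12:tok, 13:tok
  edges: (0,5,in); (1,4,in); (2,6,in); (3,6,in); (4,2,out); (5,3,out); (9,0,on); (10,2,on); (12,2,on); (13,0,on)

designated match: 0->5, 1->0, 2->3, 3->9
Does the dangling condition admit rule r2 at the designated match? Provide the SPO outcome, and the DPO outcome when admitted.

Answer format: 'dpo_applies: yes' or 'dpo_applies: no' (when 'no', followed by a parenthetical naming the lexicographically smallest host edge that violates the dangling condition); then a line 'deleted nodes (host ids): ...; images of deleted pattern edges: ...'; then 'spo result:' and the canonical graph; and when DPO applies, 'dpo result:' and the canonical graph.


dpo_applies: yes
deleted nodes (host ids): 9; images of deleted pattern edges: (9,0,on)
spo result:
nodes: 0:P, 1:P, 2:P, 3:P, 4:t1, 5:t2, 6:t3, 10:tok, 12:tok, 13:tok, 14:tok
edges: (0,5,in); (1,4,in); (2,6,in); (3,6,in); (4,2,out); (5,3,out); (10,2,on); (12,2,on); (13,0,on); (14,3,on)
dpo result:
nodes: 0:P, 1:P, 2:P, 3:P, 4:t1, 5:t2, 6:t3, 10:tok, 12:tok, 13:tok, 14:tok
edges: (0,5,in); (1,4,in); (2,6,in); (3,6,in); (4,2,out); (5,3,out); (10,2,on); (12,2,on); (13,0,on); (14,3,on)


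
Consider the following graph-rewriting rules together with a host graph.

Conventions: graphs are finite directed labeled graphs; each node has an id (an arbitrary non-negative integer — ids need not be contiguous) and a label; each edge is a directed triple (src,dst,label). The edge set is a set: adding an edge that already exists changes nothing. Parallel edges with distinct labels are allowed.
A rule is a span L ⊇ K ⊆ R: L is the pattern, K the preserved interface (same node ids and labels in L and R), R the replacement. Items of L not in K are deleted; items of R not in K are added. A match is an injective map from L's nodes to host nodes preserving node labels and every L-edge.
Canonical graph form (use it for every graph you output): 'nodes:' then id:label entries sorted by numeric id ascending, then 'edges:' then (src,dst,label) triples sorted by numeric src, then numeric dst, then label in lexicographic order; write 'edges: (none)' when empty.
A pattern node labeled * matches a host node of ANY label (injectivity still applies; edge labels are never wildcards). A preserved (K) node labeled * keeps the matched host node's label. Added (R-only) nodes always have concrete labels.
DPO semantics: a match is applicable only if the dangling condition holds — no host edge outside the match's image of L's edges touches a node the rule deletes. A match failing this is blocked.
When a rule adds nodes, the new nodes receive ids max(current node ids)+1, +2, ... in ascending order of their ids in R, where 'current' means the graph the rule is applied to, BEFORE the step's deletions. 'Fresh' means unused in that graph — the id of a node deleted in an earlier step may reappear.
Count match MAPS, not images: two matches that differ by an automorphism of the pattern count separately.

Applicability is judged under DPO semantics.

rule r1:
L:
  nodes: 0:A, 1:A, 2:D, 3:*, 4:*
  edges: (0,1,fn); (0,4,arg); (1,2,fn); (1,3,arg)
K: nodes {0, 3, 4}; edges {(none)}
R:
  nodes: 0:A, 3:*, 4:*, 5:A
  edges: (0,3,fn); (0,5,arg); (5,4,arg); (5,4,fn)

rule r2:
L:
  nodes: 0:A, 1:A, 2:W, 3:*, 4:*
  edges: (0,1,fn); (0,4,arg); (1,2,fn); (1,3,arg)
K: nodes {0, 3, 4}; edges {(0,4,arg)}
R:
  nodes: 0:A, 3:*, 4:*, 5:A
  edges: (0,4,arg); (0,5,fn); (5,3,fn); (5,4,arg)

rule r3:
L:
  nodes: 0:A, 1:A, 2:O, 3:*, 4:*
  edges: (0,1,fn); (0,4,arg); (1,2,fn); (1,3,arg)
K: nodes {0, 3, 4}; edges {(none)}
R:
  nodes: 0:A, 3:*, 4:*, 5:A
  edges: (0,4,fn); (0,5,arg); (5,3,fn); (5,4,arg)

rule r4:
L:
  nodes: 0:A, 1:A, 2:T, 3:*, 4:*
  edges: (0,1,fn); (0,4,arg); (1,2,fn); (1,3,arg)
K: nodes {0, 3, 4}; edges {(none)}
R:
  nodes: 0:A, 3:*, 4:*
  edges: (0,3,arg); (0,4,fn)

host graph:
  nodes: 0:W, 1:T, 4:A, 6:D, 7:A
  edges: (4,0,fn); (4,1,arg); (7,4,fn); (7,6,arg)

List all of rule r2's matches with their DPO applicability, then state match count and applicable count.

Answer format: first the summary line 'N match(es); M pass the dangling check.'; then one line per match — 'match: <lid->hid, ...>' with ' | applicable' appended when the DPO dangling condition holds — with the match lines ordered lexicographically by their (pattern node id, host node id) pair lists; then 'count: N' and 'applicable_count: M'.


1 match(es); 1 pass the dangling check.
match: 0->7, 1->4, 2->0, 3->1, 4->6 | applicable
count: 1
applicable_count: 1


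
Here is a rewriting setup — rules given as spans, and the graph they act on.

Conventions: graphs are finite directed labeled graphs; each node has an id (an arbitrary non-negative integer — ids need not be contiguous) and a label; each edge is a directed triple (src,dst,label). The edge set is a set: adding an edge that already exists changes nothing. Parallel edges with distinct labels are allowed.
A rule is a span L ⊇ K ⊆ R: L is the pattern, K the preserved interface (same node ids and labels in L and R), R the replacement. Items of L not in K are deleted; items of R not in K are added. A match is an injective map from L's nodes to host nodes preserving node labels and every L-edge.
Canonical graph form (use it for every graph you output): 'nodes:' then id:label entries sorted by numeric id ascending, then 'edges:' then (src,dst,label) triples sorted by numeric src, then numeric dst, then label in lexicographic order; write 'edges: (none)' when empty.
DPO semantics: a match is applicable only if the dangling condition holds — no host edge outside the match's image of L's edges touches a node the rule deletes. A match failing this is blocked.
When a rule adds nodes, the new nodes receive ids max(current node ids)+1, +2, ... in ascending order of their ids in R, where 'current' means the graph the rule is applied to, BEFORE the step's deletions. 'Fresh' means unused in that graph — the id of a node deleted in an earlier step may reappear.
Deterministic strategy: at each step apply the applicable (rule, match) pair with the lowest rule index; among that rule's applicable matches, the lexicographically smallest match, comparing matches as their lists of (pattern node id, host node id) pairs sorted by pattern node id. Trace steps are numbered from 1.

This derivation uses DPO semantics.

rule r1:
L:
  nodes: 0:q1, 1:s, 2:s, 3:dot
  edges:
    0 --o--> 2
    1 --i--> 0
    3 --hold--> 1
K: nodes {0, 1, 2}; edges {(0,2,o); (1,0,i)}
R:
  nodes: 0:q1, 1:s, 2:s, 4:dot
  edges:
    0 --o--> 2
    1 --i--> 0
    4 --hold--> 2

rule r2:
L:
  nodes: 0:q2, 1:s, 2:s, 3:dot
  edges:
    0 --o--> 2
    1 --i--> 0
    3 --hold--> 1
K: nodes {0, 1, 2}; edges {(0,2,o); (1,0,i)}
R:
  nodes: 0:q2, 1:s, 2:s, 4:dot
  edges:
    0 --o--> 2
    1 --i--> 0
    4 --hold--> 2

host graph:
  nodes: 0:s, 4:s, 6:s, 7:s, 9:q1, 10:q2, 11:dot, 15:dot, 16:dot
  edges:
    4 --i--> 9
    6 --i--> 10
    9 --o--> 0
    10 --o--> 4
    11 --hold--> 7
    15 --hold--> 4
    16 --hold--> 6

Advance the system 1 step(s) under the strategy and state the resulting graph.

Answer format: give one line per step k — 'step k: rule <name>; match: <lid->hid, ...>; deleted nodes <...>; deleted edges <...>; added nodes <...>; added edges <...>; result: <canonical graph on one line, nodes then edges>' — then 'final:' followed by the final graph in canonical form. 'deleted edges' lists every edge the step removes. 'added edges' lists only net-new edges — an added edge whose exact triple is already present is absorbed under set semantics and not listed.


step 1: rule r1; match: 0->9, 1->4, 2->0, 3->15; deleted nodes 15; deleted edges (15,4,hold); added nodes 17; added edges (17,0,hold); result: nodes: 0:s, 4:s, 6:s, 7:s, 9:q1, 10:q2, 11:dot, 16:dot, 17:dot edges: (4,9,i); (6,10,i); (9,0,o); (10,4,o); (11,7,hold); (16,6,hold); (17,0,hold)
final:
nodes: 0:s, 4:s, 6:s, 7:s, 9:q1, 10:q2, 11:dot, 16:dot, 17:dot
edges: (4,9,i); (6,10,i); (9,0,o); (10,4,o); (11,7,hold); (16,6,hold); (17,0,hold)
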